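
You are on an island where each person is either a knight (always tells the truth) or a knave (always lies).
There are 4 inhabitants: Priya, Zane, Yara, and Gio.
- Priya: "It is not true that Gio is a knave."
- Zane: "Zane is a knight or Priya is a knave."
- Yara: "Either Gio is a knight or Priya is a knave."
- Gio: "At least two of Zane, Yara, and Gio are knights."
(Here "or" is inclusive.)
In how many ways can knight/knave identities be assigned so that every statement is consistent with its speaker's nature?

2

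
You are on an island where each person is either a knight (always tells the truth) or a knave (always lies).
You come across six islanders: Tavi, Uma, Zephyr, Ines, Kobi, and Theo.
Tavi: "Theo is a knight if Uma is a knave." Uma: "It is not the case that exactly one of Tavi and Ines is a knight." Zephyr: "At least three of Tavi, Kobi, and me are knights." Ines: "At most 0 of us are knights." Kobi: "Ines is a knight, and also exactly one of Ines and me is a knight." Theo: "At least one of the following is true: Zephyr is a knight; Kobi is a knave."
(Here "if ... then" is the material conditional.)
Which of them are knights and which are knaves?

Tavi is a knight, Uma is a knave, Zephyr is a knave, Ines is a knave, Kobi is a knave, and Theo is a knight.

Tavi is a knight, and the claim "Theo is a knight if Uma is a knave" is indeed True.
Uma is a knave, so "it is not the case that exactly one of Tavi and Ines is a knight" must be false — and it is.
Zephyr is a knave, and the claim "at least three of Tavi, Kobi, and me are knights" is indeed false.
Since Ines is a knave, "at most 0 of us are knights" needs to be false, which holds.
Kobi (knave): "Ines is a knight, and also exactly one of Ines and me is a knight" — false. ✓
As a knight, Theo's statement "at least one of the following is true: Zephyr is a knight; Kobi is a knave" should be True; it is.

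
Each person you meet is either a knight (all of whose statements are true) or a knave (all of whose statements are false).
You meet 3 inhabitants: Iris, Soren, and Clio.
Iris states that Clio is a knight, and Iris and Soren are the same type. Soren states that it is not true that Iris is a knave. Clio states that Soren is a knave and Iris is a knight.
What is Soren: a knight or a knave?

Consistent assignments: {Iris=knave, Soren=knave, Clio=knave}
In every consistent assignment, Soren is a knave.

Soren is a knave.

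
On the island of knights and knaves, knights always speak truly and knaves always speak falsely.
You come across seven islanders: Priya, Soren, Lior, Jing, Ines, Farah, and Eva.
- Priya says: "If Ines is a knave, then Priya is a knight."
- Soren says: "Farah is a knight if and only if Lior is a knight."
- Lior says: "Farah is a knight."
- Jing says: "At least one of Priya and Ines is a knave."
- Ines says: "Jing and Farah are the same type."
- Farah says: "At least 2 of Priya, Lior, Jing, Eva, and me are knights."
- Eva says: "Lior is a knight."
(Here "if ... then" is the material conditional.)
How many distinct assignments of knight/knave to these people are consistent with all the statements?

2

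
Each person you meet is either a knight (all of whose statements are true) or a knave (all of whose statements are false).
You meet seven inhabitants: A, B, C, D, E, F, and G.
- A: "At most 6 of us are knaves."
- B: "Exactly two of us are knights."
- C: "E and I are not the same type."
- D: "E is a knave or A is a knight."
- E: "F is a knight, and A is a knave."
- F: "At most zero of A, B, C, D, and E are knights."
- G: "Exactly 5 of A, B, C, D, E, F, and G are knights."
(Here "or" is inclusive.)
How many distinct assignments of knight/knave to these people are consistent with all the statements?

Consistent assignments:
  A=knight, B=knave, C=knight, D=knight, E=knave, F=knave, G=knave

1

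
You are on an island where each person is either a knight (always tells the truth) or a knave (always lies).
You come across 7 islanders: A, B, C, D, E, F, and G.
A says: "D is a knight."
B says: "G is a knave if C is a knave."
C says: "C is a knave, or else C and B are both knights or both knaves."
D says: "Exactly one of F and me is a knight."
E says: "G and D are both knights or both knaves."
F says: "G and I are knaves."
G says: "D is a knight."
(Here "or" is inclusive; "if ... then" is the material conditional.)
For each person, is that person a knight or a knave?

A is a knight, and the claim "D is a knight" is indeed true.
As a knight, B's statement "G is a knave if C is a knave" should be true; it is.
C is a knight, so "C is a knave, or else C and B are both knights or both knaves" must be true — and it is.
Since D is a knight, "exactly one of F and me is a knight" needs to be true, which holds.
E is a knight, and the claim "G and D are both knights or both knaves" is indeed true.
F is a knave, so "G and I are knaves" must be False — and it is.
G is a knight; "D is a knight" is true, as required.

Knights: A, B, C, D, E, and G. Knaves: F.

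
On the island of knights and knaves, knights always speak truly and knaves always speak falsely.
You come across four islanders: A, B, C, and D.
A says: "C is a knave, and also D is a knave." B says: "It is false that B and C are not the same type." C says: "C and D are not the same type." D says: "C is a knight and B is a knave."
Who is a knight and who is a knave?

Suppose A is a knight. Then A's statement "C is a knave, and also D is a knave" would have to be true. Checking the 8 ways to assign the others, none is consistent with every speaker.
(For instance, with B=knight, C=knight, D=knave, A's claim "C is a knave, and also D is a knave" comes out false where it would need to be true.)
So A must be a knave, making "C is a knave, and also D is a knave" false. Taking A=knave, B=knight, C=knight, D=knave, each remaining statement checks out:
  B (knight): "it is false that B and C are not the same type" — true. ✓
  C (knight): "C and D are not the same type" — true. ✓
  D (knave): "C is a knight and B is a knave" — false. ✓
This is the unique consistent assignment.

A is a knave, B is a knight, C is a knight, and D is a knave.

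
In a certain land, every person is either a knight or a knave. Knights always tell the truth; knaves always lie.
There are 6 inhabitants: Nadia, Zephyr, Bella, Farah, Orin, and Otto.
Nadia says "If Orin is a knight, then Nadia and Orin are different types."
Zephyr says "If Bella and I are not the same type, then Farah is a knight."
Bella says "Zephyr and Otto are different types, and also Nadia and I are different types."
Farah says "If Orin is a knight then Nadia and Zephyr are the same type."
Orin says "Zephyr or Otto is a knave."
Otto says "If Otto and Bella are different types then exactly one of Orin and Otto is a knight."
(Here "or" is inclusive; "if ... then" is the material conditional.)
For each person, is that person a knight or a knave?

Nadia is a knight; "if Orin is a knight, then Nadia and Orin are different types" is true, as required.
Zephyr is a knight, and the claim "if Bella and I are not the same type, then Farah is a knight" is indeed true.
Bella is a knave; "Zephyr and Otto are different types, and also Nadia and I are different types" is False, as required.
Farah is a knight, and the claim "if Orin is a knight then Nadia and Zephyr are the same type" is indeed true.
Orin is a knave, and the claim "Zephyr or Otto is a knave" is indeed False.
As a knight, Otto's statement "if Otto and Bella are different types then exactly one of Orin and Otto is a knight" should be true; it is.

Nadia is a knight, Zephyr is a knight, Bella is a knave, Farah is a knight, Orin is a knave, and Otto is a knight.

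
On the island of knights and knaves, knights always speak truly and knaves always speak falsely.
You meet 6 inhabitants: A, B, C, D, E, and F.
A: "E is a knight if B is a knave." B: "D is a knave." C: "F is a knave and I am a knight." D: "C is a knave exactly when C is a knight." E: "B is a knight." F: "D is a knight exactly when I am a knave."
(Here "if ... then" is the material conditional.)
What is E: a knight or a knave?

Consistent assignments: {A=knight, B=knight, C=knight, D=knave, E=knight, F=knave}; {A=knight, B=knight, C=knave, D=knave, E=knight, F=knight}; {A=knight, B=knight, C=knave, D=knave, E=knight, F=knave}
In every consistent assignment, E is a knight.

E is a knight.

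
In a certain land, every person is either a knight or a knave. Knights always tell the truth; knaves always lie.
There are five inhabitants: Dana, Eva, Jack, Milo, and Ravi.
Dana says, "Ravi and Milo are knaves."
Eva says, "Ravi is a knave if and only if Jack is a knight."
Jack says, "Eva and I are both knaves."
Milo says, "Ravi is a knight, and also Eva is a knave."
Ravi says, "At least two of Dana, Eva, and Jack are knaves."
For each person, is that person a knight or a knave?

Dana (knave): "Ravi and Milo are knaves" — false. ✓
Eva (knight): "Ravi is a knave if and only if Jack is a knight" — true. ✓
Jack is a knave, so "Eva and I are both knaves" must be false — and it is.
Since Milo is a knave, "Ravi is a knight, and also Eva is a knave" needs to be false, which holds.
Ravi (knight): "at least two of Dana, Eva, and Jack are knaves" — true. ✓

Knights: Eva and Ravi. Knaves: Dana, Jack, and Milo.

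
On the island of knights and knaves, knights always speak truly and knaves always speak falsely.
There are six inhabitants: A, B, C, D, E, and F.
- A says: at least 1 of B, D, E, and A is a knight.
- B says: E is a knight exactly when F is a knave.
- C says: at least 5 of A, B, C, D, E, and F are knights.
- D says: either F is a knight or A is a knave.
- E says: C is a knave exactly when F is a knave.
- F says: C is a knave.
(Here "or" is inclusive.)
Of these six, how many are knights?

4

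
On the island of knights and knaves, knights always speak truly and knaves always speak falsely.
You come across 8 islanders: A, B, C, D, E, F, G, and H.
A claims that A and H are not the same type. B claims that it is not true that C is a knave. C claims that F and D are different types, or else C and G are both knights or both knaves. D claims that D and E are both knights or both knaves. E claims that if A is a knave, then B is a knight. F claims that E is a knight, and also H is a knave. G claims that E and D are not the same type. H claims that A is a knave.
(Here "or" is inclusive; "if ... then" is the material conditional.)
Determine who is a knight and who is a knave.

A is a knight, B is a knight, C is a knight, D is a knave, E is a knight, F is a knight, G is a knight, and H is a knave.

Since A is a knight, "A and H are not the same type" needs to be true, which holds.
B is a knight; "it is not true that C is a knave" is true, as required.
C is a knight, so "F and D are different types, or else C and G are both knights or both knaves" must be true — and it is.
D is a knave, and the claim "D and E are both knights or both knaves" is indeed False.
E (knight): "if A is a knave, then B is a knight" — true. ✓
F (knight): "E is a knight, and also H is a knave" — true. ✓
As a knight, G's statement "E and D are not the same type" should be true; it is.
H is a knave, so "A is a knave" must be False — and it is.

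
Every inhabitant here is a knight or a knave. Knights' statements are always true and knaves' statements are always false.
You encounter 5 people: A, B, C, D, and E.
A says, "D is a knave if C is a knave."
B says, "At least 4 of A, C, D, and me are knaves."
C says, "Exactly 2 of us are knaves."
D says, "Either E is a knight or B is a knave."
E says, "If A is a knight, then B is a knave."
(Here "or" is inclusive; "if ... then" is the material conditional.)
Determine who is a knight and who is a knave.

A is a knave, B is a knave, C is a knave, D is a knight, and E is a knight.

A is a knave; "D is a knave if C is a knave" is false, as required.
B is a knave, and the claim "at least 4 of A, C, D, and me are knaves" is indeed false.
Since C is a knave, "exactly 2 of us are knaves" needs to be false, which holds.
As a knight, D's statement "either E is a knight or B is a knave" should be True; it is.
E (knight): "if A is a knight, then B is a knave" — True. ✓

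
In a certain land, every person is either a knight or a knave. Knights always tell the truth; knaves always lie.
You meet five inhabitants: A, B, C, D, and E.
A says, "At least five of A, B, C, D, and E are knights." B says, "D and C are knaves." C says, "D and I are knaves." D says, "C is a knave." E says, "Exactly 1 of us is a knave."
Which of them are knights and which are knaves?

As a knave, A's statement "at least five of A, B, C, D, and E are knights" should be False; it is.
Since B is a knave, "D and C are knaves" needs to be False, which holds.
C (knave): "D and I are knaves" — False. ✓
Since D is a knight, "C is a knave" needs to be True, which holds.
Since E is a knave, "exactly 1 of us is a knave" needs to be False, which holds.

A is a knave, B is a knave, C is a knave, D is a knight, and E is a knave.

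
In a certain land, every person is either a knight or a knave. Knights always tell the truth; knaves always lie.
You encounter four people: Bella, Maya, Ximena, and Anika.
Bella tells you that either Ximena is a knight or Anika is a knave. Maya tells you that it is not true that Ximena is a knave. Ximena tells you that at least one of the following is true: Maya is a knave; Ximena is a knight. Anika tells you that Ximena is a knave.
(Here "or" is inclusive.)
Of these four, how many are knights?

3

The unique consistent assignment is Bella=knight, Maya=knight, Ximena=knight, Anika=knave.
That has 3 knights.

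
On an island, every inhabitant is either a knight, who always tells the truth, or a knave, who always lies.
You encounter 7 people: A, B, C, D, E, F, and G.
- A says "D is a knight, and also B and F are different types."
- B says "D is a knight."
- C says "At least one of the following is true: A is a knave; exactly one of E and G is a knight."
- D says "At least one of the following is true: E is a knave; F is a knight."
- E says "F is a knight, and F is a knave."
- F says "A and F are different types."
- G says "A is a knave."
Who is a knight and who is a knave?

A is a knave, B is a knight, C is a knight, D is a knight, E is a knave, F is a knight, and G is a knight.

A is a knave; "D is a knight, and also B and F are different types" is false, as required.
As a knight, B's statement "D is a knight" should be True; it is.
Since C is a knight, "at least one of the following is true: A is a knave; exactly one of E and G is a knight" needs to be True, which holds.
D is a knight, so "at least one of the following is true: E is a knave; F is a knight" must be True — and it is.
Since E is a knave, "F is a knight, and F is a knave" needs to be false, which holds.
F is a knight; "A and F are different types" is True, as required.
As a knight, G's statement "A is a knave" should be True; it is.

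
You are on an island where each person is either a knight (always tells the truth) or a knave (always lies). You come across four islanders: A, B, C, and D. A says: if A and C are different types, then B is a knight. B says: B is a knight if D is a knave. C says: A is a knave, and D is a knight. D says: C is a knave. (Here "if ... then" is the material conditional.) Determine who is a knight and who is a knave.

Knights: A, B, and D. Knaves: C.

A is a knight, so "if A and C are different types, then B is a knight" must be True — and it is.
B is a knight; "B is a knight if D is a knave" is True, as required.
C is a knave, so "A is a knave, and D is a knight" must be false — and it is.
D is a knight; "C is a knave" is True, as required.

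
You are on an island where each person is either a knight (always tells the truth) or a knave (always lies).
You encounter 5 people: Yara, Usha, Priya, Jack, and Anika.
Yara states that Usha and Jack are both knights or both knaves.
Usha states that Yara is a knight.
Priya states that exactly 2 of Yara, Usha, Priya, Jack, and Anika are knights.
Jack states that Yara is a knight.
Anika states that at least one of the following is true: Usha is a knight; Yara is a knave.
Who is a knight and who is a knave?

Yara is a knight, Usha is a knight, Priya is a knave, Jack is a knight, and Anika is a knight.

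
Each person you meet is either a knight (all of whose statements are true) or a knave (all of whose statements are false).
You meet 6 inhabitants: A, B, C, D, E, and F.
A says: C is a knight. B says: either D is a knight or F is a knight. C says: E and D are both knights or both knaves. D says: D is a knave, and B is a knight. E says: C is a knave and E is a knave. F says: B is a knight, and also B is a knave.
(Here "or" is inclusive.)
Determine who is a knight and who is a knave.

A is a knight, so "C is a knight" must be True — and it is.
B is a knave, so "either D is a knight or F is a knight" must be false — and it is.
C is a knight, and the claim "E and D are both knights or both knaves" is indeed True.
Since D is a knave, "D is a knave, and B is a knight" needs to be false, which holds.
E is a knave; "C is a knave and E is a knave" is false, as required.
F (knave): "B is a knight, and also B is a knave" — false. ✓

A is a knight, B is a knave, C is a knight, D is a knave, E is a knave, and F is a knave.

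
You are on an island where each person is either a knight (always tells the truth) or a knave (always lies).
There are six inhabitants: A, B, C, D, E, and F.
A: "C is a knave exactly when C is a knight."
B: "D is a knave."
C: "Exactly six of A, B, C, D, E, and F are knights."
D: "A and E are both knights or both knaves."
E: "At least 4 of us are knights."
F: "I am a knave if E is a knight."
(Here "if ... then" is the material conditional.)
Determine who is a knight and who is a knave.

As a knave, A's statement "C is a knave exactly when C is a knight" should be false; it is.
B is a knave; "D is a knave" is false, as required.
C is a knave, and the claim "exactly six of A, B, C, D, E, and F are knights" is indeed false.
D is a knight; "A and E are both knights or both knaves" is true, as required.
E (knave): "at least 4 of us are knights" — false. ✓
F (knight): "I am a knave if E is a knight" — true. ✓

Knights: D and F. Knaves: A, B, C, and E.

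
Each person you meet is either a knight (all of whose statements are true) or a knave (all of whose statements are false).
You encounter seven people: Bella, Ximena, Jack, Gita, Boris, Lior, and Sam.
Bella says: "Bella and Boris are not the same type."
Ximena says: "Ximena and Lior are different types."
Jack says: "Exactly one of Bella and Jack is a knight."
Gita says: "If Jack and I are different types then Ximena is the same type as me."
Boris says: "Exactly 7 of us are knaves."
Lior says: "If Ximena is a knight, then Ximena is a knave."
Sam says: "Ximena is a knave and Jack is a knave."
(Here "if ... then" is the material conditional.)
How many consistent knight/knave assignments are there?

3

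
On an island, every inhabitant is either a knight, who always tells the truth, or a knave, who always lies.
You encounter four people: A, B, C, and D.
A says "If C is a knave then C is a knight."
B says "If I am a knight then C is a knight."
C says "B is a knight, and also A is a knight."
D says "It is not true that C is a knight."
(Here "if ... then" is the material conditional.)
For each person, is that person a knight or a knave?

A is a knight, B is a knight, C is a knight, and D is a knave.

Suppose A is a knave. Then A's statement "if C is a knave then C is a knight" would have to be false. Checking the 8 ways to assign the others, none is consistent with every speaker.
(For instance, with B=knight, C=knight, D=knave, A's claim "if C is a knave then C is a knight" comes out true where it would need to be false.)
So A must be a knight, making "if C is a knave then C is a knight" true. Taking A=knight, B=knight, C=knight, D=knave, each remaining statement checks out:
  B (knight): "if I am a knight then C is a knight" — true. ✓
  C (knight): "B is a knight, and also A is a knight" — true. ✓
  D (knave): "it is not true that C is a knight" — false. ✓
This is the unique consistent assignment.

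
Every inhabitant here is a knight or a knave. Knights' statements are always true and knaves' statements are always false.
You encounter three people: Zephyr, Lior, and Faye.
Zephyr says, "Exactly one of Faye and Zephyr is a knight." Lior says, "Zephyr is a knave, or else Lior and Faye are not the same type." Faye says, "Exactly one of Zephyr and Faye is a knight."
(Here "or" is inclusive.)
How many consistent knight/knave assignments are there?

1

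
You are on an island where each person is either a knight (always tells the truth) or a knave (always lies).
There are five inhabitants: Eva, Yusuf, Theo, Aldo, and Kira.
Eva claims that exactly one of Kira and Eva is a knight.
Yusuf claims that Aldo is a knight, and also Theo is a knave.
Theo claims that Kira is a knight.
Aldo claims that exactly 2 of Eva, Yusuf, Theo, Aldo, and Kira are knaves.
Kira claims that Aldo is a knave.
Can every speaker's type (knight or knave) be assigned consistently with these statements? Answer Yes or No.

One consistent assignment: Eva=knight, Yusuf=knight, Theo=knave, Aldo=knight, Kira=knave.

Yes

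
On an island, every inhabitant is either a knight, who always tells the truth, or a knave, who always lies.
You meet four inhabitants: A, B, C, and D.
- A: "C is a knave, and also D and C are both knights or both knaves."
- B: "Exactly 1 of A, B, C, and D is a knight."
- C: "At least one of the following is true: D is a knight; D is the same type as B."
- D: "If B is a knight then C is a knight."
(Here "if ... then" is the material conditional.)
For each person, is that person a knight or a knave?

A is a knave; "C is a knave, and also D and C are both knights or both knaves" is False, as required.
Since B is a knave, "exactly 1 of A, B, C, and D is a knight" needs to be False, which holds.
As a knight, C's statement "at least one of the following is true: D is a knight; D is the same type as B" should be true; it is.
Since D is a knight, "if B is a knight then C is a knight" needs to be true, which holds.

A is a knave, B is a knave, C is a knight, and D is a knight.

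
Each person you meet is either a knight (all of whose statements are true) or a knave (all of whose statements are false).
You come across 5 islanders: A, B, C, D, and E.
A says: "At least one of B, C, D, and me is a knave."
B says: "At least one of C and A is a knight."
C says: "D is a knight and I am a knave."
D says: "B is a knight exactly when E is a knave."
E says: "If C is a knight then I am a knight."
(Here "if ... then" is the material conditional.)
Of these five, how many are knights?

The unique consistent assignment is A=knight, B=knight, C=knave, D=knave, E=knight.
That has 3 knights.

3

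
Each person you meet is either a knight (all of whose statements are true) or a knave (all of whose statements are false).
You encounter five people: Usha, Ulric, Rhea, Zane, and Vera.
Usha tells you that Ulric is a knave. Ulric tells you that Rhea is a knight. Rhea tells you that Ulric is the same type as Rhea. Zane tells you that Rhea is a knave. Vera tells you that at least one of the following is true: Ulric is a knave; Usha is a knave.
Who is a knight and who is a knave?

Usha is a knave, and the claim "Ulric is a knave" is indeed False.
Ulric is a knight; "Rhea is a knight" is True, as required.
As a knight, Rhea's statement "Ulric is the same type as Rhea" should be True; it is.
Since Zane is a knave, "Rhea is a knave" needs to be False, which holds.
Vera is a knight; "at least one of the following is true: Ulric is a knave; Usha is a knave" is True, as required.

Usha is a knave, Ulric is a knight, Rhea is a knight, Zane is a knave, and Vera is a knight.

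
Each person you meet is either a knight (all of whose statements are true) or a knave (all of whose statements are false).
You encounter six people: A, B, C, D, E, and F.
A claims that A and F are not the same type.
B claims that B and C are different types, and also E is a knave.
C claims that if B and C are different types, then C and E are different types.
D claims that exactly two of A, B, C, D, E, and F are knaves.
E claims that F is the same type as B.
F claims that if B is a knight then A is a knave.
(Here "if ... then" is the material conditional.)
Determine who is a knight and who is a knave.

A is a knight, B is a knight, C is a knave, D is a knave, E is a knave, and F is a knave.

A is a knight, so "A and F are not the same type" must be true — and it is.
B is a knight; "B and C are different types, and also E is a knave" is true, as required.
Since C is a knave, "if B and C are different types, then C and E are different types" needs to be false, which holds.
D (knave): "exactly two of A, B, C, D, E, and F are knaves" — false. ✓
E (knave): "F is the same type as B" — false. ✓
Since F is a knave, "if B is a knight then A is a knave" needs to be false, which holds.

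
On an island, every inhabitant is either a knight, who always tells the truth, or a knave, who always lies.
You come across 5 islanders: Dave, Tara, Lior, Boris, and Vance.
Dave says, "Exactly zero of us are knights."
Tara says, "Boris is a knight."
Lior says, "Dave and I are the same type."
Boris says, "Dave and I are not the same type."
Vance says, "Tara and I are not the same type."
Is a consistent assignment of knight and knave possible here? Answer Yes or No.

No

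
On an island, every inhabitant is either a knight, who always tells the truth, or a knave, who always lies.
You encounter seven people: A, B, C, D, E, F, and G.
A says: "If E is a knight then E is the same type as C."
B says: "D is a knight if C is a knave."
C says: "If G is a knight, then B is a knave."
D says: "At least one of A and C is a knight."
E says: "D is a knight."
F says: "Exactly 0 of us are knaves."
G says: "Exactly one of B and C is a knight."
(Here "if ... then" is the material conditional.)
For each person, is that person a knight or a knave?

A is a knight, so "if E is a knight then E is the same type as C" must be True — and it is.
B (knight): "D is a knight if C is a knave" — True. ✓
C is a knight, and the claim "if G is a knight, then B is a knave" is indeed True.
D is a knight, and the claim "at least one of A and C is a knight" is indeed True.
E is a knight, and the claim "D is a knight" is indeed True.
F is a knave, so "exactly 0 of us are knaves" must be False — and it is.
G is a knave, and the claim "exactly one of B and C is a knight" is indeed False.

A is a knight, B is a knight, C is a knight, D is a knight, E is a knight, F is a knave, and G is a knave.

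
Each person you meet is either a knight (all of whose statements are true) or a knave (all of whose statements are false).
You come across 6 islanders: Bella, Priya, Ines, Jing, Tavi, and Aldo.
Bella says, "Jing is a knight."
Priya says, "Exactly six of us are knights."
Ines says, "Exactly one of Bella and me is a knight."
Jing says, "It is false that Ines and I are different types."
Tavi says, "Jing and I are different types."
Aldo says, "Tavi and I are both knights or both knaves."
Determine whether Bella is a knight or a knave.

Consistent assignments: {Bella=knave, Priya=knave, Ines=knight, Jing=knave, Tavi=knight, Aldo=knight}; {Bella=knave, Priya=knave, Ines=knight, Jing=knave, Tavi=knight, Aldo=knave}
In every consistent assignment, Bella is a knave.

Bella is a knave.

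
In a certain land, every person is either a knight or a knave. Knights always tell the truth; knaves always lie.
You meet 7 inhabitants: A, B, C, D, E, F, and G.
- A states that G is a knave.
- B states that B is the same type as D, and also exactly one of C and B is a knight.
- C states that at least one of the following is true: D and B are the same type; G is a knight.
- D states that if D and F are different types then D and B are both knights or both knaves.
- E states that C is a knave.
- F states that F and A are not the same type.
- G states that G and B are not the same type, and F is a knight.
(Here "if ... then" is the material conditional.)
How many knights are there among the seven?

The unique consistent assignment is A=knave, B=knave, C=knight, D=knight, E=knave, F=knight, G=knight.
That has 4 knights.

4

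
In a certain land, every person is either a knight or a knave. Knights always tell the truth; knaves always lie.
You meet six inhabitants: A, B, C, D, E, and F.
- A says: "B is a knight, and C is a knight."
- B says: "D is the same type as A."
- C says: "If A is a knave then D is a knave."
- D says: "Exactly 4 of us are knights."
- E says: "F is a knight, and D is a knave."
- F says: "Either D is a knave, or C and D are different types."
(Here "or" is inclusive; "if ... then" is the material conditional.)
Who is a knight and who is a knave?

A is a knight, B is a knight, C is a knight, D is a knight, E is a knave, and F is a knave.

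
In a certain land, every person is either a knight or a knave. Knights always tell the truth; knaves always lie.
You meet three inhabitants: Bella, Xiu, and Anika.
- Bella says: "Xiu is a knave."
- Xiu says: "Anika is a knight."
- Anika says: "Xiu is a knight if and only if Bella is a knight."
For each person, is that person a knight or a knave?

Suppose Bella is a knave. Then Bella's statement "Xiu is a knave" would have to be false. Checking the 4 ways to assign the others, none is consistent with every speaker.
(For instance, with Xiu=knave, Anika=knave, Bella's claim "Xiu is a knave" comes out true where it would need to be false.)
So Bella must be a knight, making "Xiu is a knave" true. Taking Bella=knight, Xiu=knave, Anika=knave, each remaining statement checks out:
  Xiu (knave): "Anika is a knight" — false. ✓
  Anika (knave): "Xiu is a knight if and only if Bella is a knight" — false. ✓
This is the unique consistent assignment.

Knights: Bella. Knaves: Xiu and Anika.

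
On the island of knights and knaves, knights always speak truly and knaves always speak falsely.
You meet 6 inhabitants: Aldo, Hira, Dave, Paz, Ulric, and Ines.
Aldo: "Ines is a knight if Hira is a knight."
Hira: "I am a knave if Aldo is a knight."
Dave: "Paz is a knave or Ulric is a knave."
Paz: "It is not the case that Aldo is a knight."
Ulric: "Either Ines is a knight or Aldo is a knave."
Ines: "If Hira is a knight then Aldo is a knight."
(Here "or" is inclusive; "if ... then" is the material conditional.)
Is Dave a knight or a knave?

Dave is a knave.

Consistent assignments: {Aldo=knave, Hira=knight, Dave=knave, Paz=knight, Ulric=knight, Ines=knave}
In every consistent assignment, Dave is a knave.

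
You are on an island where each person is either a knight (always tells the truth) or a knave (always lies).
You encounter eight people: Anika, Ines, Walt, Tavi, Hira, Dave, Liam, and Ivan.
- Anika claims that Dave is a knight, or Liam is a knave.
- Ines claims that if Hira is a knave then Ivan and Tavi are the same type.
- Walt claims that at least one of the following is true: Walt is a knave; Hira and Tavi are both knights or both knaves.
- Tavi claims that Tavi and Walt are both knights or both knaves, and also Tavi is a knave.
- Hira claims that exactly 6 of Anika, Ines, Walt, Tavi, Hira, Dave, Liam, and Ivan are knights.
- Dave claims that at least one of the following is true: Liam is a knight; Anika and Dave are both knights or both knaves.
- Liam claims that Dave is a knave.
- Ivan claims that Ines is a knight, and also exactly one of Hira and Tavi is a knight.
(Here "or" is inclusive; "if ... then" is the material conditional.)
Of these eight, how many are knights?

4

The unique consistent assignment is Anika=knight, Ines=knight, Walt=knight, Tavi=knave, Hira=knave, Dave=knight, Liam=knave, Ivan=knave.
That has 4 knights.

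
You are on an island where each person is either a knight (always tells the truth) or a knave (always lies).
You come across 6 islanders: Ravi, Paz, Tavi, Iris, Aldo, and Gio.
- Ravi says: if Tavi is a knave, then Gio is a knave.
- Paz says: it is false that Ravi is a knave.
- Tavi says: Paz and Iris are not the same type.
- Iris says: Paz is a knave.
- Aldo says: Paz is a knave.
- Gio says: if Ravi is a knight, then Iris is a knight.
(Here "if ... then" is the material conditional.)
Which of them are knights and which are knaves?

As a knight, Ravi's statement "if Tavi is a knave, then Gio is a knave" should be true; it is.
Paz is a knight; "it is false that Ravi is a knave" is true, as required.
Tavi is a knight, and the claim "Paz and Iris are not the same type" is indeed true.
Iris is a knave, so "Paz is a knave" must be False — and it is.
Aldo (knave): "Paz is a knave" — False. ✓
Gio is a knave; "if Ravi is a knight, then Iris is a knight" is False, as required.

Knights: Ravi, Paz, and Tavi. Knaves: Iris, Aldo, and Gio.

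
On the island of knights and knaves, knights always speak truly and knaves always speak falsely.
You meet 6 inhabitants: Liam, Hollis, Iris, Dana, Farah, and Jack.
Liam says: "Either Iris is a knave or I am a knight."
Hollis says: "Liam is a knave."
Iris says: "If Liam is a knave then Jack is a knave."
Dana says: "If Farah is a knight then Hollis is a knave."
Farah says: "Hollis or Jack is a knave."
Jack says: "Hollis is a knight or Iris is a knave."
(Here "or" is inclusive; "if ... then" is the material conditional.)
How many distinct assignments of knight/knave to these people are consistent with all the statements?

1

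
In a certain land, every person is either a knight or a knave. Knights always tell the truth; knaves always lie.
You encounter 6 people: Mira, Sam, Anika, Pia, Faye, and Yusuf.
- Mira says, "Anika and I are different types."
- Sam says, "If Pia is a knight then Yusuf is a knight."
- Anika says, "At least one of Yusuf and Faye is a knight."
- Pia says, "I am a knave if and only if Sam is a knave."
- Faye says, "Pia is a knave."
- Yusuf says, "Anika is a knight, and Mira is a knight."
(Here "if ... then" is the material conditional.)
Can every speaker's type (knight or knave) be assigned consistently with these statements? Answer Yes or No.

No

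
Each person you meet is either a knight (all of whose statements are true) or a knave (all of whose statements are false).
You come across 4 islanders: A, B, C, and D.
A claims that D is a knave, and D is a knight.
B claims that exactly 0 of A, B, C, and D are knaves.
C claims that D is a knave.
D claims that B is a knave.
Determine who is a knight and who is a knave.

A is a knave, B is a knave, C is a knave, and D is a knight.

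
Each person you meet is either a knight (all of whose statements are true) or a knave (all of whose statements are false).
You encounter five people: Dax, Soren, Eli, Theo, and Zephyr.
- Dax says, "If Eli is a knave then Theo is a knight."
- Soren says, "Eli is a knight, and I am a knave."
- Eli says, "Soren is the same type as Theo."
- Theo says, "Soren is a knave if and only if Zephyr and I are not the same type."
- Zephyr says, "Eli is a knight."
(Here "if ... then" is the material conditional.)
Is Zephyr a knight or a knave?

Zephyr is a knave.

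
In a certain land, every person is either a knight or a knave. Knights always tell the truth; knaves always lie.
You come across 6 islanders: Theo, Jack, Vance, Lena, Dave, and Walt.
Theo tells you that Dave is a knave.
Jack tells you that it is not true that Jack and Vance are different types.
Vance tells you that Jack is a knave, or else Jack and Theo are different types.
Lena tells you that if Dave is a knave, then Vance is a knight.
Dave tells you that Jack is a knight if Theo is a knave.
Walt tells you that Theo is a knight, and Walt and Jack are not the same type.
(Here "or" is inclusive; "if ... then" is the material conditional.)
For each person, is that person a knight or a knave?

Knights: Jack, Vance, Lena, and Dave. Knaves: Theo and Walt.

Theo is a knave, so "Dave is a knave" must be false — and it is.
Jack is a knight; "it is not true that Jack and Vance are different types" is True, as required.
Vance (knight): "Jack is a knave, or else Jack and Theo are different types" — True. ✓
Lena (knight): "if Dave is a knave, then Vance is a knight" — True. ✓
Dave is a knight, and the claim "Jack is a knight if Theo is a knave" is indeed True.
Walt (knave): "Theo is a knight, and Walt and Jack are not the same type" — false. ✓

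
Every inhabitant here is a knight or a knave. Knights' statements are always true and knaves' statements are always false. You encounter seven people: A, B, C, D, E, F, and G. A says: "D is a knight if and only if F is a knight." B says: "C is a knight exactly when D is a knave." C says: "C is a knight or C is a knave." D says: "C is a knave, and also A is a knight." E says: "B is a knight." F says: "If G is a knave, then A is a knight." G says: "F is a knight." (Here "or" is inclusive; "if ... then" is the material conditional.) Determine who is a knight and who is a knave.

A is a knave, B is a knight, C is a knight, D is a knave, E is a knight, F is a knight, and G is a knight.

A is a knave; "D is a knight if and only if F is a knight" is False, as required.
B is a knight, and the claim "C is a knight exactly when D is a knave" is indeed True.
C is a knight, so "C is a knight or C is a knave" must be True — and it is.
D (knave): "C is a knave, and also A is a knight" — False. ✓
E (knight): "B is a knight" — True. ✓
F is a knight, so "if G is a knave, then A is a knight" must be True — and it is.
G is a knight; "F is a knight" is True, as required.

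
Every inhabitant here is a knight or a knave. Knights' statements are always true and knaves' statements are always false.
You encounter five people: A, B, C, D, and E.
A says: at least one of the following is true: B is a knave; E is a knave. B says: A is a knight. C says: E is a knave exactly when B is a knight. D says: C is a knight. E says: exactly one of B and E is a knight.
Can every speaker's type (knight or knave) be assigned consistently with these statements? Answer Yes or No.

No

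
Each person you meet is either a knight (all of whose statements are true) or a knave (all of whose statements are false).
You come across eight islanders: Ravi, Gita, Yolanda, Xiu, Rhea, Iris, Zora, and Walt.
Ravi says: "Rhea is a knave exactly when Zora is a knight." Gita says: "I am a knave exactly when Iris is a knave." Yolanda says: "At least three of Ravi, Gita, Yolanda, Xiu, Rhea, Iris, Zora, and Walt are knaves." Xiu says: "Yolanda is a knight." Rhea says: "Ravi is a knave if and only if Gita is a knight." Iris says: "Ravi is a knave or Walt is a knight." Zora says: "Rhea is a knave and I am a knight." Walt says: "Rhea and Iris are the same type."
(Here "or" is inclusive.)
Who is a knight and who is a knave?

Ravi is a knave, Gita is a knave, Yolanda is a knight, Xiu is a knight, Rhea is a knave, Iris is a knight, Zora is a knave, and Walt is a knave.

Ravi (knave): "Rhea is a knave exactly when Zora is a knight" — False. ✓
Gita (knave): "I am a knave exactly when Iris is a knave" — False. ✓
Yolanda is a knight, so "at least three of Ravi, Gita, Yolanda, Xiu, Rhea, Iris, Zora, and Walt are knaves" must be True — and it is.
Xiu (knight): "Yolanda is a knight" — True. ✓
Rhea (knave): "Ravi is a knave if and only if Gita is a knight" — False. ✓
Iris is a knight, and the claim "Ravi is a knave or Walt is a knight" is indeed True.
Zora is a knave, and the claim "Rhea is a knave and I am a knight" is indeed False.
As a knave, Walt's statement "Rhea and Iris are the same type" should be False; it is.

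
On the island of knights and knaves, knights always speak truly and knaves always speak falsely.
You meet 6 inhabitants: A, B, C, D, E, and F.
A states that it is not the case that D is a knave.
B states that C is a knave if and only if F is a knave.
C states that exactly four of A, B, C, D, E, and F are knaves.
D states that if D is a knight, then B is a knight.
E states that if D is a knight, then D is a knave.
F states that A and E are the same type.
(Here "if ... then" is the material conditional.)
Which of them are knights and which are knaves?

Knights: A, B, and D. Knaves: C, E, and F.

A is a knight, so "it is not the case that D is a knave" must be True — and it is.
Since B is a knight, "C is a knave if and only if F is a knave" needs to be True, which holds.
C is a knave, and the claim "exactly four of A, B, C, D, E, and F are knaves" is indeed False.
D is a knight; "if D is a knight, then B is a knight" is True, as required.
Since E is a knave, "if D is a knight, then D is a knave" needs to be False, which holds.
F is a knave; "A and E are the same type" is False, as required.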